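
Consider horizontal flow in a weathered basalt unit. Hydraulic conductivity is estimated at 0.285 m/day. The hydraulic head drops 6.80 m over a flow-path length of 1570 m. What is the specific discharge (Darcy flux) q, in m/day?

0.00123

Hydraulic gradient i = Δh / L = 6.80 / 1570 = 0.004331.
Specific discharge q = K · i = 0.2850 × 0.004331 = 0.001234 m/day.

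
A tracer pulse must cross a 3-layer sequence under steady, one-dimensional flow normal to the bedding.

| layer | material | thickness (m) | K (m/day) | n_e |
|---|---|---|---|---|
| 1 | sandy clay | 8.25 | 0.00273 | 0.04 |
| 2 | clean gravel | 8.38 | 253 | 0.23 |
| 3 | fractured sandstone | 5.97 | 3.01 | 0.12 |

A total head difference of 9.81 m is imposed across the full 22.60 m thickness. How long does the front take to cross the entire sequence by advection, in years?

2.51

With flow normal to the layers, continuity requires the same specific discharge q through every layer.
Σ(b_i/K_i) = 8.25/0.00273 + 8.38/253 + 5.97/3.01 = 3024 d.
q = Δh / Σ(b_i/K_i) = 9.81 / 3024 = 0.003244 m/day.
In each layer the seepage velocity is v_i = q/n_i, so the layer transit time is t_i = b_i·n_i / q:
  layer 1 (sandy clay): t_1 = 8.25 × 0.04 / 0.003244 = 101.7 d
  layer 2 (clean gravel): t_2 = 8.38 × 0.23 / 0.003244 = 594.1 d
  layer 3 (fractured sandstone): t_3 = 5.97 × 0.12 / 0.003244 = 220.8 d
Total t = Σ t_i = 916.7 days = 2.510 years.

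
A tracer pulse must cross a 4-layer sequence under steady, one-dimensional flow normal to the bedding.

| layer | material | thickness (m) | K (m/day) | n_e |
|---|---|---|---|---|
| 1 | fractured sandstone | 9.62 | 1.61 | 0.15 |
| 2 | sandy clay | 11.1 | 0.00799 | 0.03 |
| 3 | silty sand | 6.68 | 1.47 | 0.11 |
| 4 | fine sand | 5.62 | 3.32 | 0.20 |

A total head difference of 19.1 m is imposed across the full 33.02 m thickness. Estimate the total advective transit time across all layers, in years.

0.730

With flow normal to the layers, continuity requires the same specific discharge q through every layer.
Σ(b_i/K_i) = 9.62/1.61 + 11.1/0.00799 + 6.68/1.47 + 5.62/3.32 = 1401 d.
q = Δh / Σ(b_i/K_i) = 19.1 / 1401 = 0.01363 m/day.
In each layer the seepage velocity is v_i = q/n_i, so the layer transit time is t_i = b_i·n_i / q:
  layer 1 (fractured sandstone): t_1 = 9.62 × 0.15 / 0.01363 = 105.9 d
  layer 2 (sandy clay): t_2 = 11.1 × 0.03 / 0.01363 = 24.43 d
  layer 3 (silty sand): t_3 = 6.68 × 0.11 / 0.01363 = 53.92 d
  layer 4 (fine sand): t_4 = 5.62 × 0.20 / 0.01363 = 82.47 d
Total t = Σ t_i = 266.7 days = 0.7302 years.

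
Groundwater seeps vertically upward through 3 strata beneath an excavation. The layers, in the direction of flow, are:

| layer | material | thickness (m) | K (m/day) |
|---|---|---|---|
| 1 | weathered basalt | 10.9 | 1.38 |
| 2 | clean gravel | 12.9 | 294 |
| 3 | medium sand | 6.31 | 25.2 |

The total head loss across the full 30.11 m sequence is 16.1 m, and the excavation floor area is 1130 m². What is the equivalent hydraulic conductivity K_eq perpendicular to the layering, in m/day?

3.68

Flow is perpendicular to layering, so the layers act in series and the equivalent K is the thickness-weighted harmonic mean.
Total thickness L = 10.9 + 12.9 + 6.31 = 30.11 m.
Σ(b_i/K_i) = 10.9/1.38 + 12.9/294 + 6.31/25.2 = 8.193 d.
K_eq = L / Σ(b_i/K_i) = 30.11 / 8.193 = 3.675 m/day.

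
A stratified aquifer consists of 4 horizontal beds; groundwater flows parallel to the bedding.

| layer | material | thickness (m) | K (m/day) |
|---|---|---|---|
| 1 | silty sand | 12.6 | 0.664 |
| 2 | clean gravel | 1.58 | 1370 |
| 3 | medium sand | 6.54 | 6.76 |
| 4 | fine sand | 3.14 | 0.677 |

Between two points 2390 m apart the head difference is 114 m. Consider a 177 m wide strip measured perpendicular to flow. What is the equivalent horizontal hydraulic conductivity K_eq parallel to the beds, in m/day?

Flow is parallel to layering, so each bed carries its own Darcy discharge and the transmissivities add.
Σ(K_i·b_i) = 0.664×12.6 + 1370×1.58 + 6.76×6.54 + 0.677×3.14 = 2219 m²/day.
Total thickness b = 23.86 m, so K_eq = Σ(K_i·b_i)/b = 93.01 m/day.

93.0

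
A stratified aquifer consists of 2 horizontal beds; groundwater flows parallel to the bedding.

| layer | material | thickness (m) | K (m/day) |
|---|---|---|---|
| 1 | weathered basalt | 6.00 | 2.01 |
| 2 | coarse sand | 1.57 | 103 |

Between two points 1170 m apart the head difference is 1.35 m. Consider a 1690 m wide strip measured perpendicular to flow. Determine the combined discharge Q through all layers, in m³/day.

339

Flow is parallel to layering, so each bed carries its own Darcy discharge and the transmissivities add.
Σ(K_i·b_i) = 2.01×6.00 + 103×1.57 = 173.8 m²/day.
Hydraulic gradient i = Δh / L = 1.35 / 1170 = 0.001154.
Q = Σ(K_i·b_i) · W · i = 173.8 × 1690 × 0.001154 = 338.9 m³/day.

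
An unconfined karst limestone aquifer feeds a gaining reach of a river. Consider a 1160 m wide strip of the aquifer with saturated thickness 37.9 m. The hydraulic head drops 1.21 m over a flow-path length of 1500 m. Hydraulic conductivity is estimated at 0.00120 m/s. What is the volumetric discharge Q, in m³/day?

3680

Convert K: 0.00120 m/s × 86400 = 103.7 m/day.
Cross-sectional area A = 1160 × 37.9 = 43964 m².
Hydraulic gradient i = Δh / L = 1.21 / 1500 = 0.0008067.
Darcy's law: Q = K · A · i = 103.7 × 43964 × 0.0008067 = 3677 m³/day.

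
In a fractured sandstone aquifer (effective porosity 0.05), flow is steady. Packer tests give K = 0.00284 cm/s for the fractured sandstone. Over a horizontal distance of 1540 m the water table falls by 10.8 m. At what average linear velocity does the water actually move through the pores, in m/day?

Convert K: 0.00284 cm/s × 864 = 2.454 m/day.
Hydraulic gradient i = Δh / L = 10.8 / 1540 = 0.007013.
Darcy flux q = K · i = 2.454 × 0.007013 = 0.01721 m/day.
Seepage velocity v = q / n_e = 0.01721 / 0.05 = 0.3442 m/day.

0.344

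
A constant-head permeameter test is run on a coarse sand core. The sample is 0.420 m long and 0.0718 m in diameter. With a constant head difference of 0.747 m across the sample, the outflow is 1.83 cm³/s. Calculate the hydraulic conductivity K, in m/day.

Cross-sectional area A = π·(d/2)² = π × (0.0718/2)² = 0.004049 m².
Convert discharge: 1.83 cm³/s = 1.830e-06 m³/s.
Darcy's law rearranged: K = Q·L / (A·Δh) = 1.830e-06 × 0.420 / (0.004049 × 0.747) = 0.0002541 m/s = 21.96 m/day.

22.0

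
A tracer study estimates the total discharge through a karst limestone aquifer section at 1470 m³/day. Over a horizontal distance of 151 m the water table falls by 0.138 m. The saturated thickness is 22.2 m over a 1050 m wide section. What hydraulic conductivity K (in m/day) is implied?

69.0

Cross-sectional area A = 1050 × 22.2 = 23310 m².
Hydraulic gradient i = Δh / L = 0.138 / 151 = 0.0009139.
From Q = K·A·i, K = Q / (A·i) = 1470 / (23310 × 0.0009139) = 69.00 m/day.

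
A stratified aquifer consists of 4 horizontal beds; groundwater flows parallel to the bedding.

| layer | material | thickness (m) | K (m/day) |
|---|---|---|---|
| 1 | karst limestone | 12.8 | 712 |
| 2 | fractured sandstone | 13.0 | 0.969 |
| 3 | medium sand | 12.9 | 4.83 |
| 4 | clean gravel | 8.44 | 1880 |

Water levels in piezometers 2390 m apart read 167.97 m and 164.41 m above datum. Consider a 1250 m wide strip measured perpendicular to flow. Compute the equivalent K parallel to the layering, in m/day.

532

Flow is parallel to layering, so each bed carries its own Darcy discharge and the transmissivities add.
Σ(K_i·b_i) = 712×12.8 + 0.969×13.0 + 4.83×12.9 + 1880×8.44 = 25056 m²/day.
Total thickness b = 47.14 m, so K_eq = Σ(K_i·b_i)/b = 531.5 m/day.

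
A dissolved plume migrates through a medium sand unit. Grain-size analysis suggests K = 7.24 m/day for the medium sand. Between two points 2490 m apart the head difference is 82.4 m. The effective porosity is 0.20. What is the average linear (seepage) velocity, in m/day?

1.20

Hydraulic gradient i = Δh / L = 82.4 / 2490 = 0.03309.
Darcy flux q = K · i = 7.240 × 0.03309 = 0.2396 m/day.
Seepage velocity v = q / n_e = 0.2396 / 0.20 = 1.198 m/day.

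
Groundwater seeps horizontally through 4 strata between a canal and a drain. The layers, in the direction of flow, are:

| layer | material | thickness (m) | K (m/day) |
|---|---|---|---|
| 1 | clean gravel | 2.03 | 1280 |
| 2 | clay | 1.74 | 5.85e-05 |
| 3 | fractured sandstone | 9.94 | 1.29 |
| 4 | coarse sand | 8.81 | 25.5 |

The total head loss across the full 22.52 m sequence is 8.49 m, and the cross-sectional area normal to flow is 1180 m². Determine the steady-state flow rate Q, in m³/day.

0.337

Flow is perpendicular to layering, so the layers act in series and the equivalent K is the thickness-weighted harmonic mean.
Total thickness L = 2.03 + 1.74 + 9.94 + 8.81 = 22.52 m.
Σ(b_i/K_i) = 2.03/1280 + 1.74/5.85e-05 + 9.94/1.29 + 8.81/25.5 = 29752 d.
K_eq = L / Σ(b_i/K_i) = 22.52 / 29752 = 0.0007569 m/day.
Q = K_eq · A · (Δh/L) = 0.0007569 × 1180 × (8.49/22.52) = 0.3367 m³/day.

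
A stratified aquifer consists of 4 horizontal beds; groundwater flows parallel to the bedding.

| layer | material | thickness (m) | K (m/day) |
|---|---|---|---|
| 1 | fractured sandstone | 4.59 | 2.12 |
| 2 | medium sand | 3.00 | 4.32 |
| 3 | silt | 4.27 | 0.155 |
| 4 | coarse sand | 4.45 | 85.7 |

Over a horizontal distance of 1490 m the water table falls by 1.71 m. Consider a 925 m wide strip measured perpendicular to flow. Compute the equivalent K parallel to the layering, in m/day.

24.8

Flow is parallel to layering, so each bed carries its own Darcy discharge and the transmissivities add.
Σ(K_i·b_i) = 2.12×4.59 + 4.32×3.00 + 0.155×4.27 + 85.7×4.45 = 404.7 m²/day.
Total thickness b = 16.31 m, so K_eq = Σ(K_i·b_i)/b = 24.81 m/day.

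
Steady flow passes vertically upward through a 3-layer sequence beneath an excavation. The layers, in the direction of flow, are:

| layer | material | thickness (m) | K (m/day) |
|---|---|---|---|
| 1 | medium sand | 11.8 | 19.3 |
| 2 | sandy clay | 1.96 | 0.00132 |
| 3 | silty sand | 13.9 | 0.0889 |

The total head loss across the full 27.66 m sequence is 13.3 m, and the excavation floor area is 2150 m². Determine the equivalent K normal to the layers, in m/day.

Flow is perpendicular to layering, so the layers act in series and the equivalent K is the thickness-weighted harmonic mean.
Total thickness L = 11.8 + 1.96 + 13.9 = 27.66 m.
Σ(b_i/K_i) = 11.8/19.3 + 1.96/0.00132 + 13.9/0.0889 = 1642 d.
K_eq = L / Σ(b_i/K_i) = 27.66 / 1642 = 0.01685 m/day.

0.0168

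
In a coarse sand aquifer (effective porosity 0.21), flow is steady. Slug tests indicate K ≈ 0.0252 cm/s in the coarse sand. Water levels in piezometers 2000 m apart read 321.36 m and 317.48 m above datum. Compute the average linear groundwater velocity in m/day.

Convert K: 0.0252 cm/s × 864 = 21.77 m/day.
Hydraulic gradient i = (321.36 − 317.48) / 2000 = 3.88 / 2000 = 0.001940.
Darcy flux q = K · i = 21.77 × 0.001940 = 0.04224 m/day.
Seepage velocity v = q / n_e = 0.04224 / 0.21 = 0.2011 m/day.

0.201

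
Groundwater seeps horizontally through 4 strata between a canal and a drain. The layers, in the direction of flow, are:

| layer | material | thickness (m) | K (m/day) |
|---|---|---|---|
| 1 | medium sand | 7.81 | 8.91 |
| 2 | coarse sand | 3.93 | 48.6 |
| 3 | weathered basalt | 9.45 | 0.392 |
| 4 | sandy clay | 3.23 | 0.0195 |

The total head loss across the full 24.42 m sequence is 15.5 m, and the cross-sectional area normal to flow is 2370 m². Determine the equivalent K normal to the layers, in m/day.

0.128

Flow is perpendicular to layering, so the layers act in series and the equivalent K is the thickness-weighted harmonic mean.
Total thickness L = 7.81 + 3.93 + 9.45 + 3.23 = 24.42 m.
Σ(b_i/K_i) = 7.81/8.91 + 3.93/48.6 + 9.45/0.392 + 3.23/0.0195 = 190.7 d.
K_eq = L / Σ(b_i/K_i) = 24.42 / 190.7 = 0.1281 m/day.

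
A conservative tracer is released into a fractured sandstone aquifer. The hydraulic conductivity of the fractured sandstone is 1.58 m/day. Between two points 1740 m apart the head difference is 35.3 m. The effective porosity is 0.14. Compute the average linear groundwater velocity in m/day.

0.229

Hydraulic gradient i = Δh / L = 35.3 / 1740 = 0.02029.
Darcy flux q = K · i = 1.580 × 0.02029 = 0.03205 m/day.
Seepage velocity v = q / n_e = 0.03205 / 0.14 = 0.2290 m/day.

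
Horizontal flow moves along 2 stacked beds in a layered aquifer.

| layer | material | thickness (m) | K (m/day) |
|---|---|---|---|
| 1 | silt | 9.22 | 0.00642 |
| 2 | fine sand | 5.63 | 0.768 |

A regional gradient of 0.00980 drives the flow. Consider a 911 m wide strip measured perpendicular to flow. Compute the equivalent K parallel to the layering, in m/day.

0.295

Flow is parallel to layering, so each bed carries its own Darcy discharge and the transmissivities add.
Σ(K_i·b_i) = 0.00642×9.22 + 0.768×5.63 = 4.383 m²/day.
Total thickness b = 14.85 m, so K_eq = Σ(K_i·b_i)/b = 0.2952 m/day.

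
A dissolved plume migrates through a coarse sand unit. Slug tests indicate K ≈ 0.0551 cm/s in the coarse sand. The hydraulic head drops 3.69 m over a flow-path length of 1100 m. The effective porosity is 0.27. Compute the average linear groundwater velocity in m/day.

Convert K: 0.0551 cm/s × 864 = 47.61 m/day.
Hydraulic gradient i = Δh / L = 3.69 / 1100 = 0.003355.
Darcy flux q = K · i = 47.61 × 0.003355 = 0.1597 m/day.
Seepage velocity v = q / n_e = 0.1597 / 0.27 = 0.5915 m/day.

0.591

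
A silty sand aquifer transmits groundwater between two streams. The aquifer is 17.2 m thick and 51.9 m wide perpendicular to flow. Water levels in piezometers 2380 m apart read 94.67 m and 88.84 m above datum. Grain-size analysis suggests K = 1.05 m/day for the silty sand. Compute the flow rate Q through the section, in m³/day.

2.30

Cross-sectional area A = 51.9 × 17.2 = 892.7 m².
Hydraulic gradient i = (94.67 − 88.84) / 2380 = 5.83 / 2380 = 0.002450.
Darcy's law: Q = K · A · i = 1.050 × 892.7 × 0.002450 = 2.296 m³/day.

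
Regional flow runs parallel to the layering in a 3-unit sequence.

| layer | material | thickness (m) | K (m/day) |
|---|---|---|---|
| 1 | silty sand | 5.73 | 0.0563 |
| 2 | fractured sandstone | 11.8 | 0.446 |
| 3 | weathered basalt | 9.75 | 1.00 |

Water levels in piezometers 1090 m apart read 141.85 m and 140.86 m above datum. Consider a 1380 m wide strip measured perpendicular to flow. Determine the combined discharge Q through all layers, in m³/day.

19.2

Flow is parallel to layering, so each bed carries its own Darcy discharge and the transmissivities add.
Σ(K_i·b_i) = 0.0563×5.73 + 0.446×11.8 + 1.00×9.75 = 15.34 m²/day.
Hydraulic gradient i = (141.85 − 140.86) / 1090 = 0.99 / 1090 = 0.0009083.
Q = Σ(K_i·b_i) · W · i = 15.34 × 1380 × 0.0009083 = 19.22 m³/day.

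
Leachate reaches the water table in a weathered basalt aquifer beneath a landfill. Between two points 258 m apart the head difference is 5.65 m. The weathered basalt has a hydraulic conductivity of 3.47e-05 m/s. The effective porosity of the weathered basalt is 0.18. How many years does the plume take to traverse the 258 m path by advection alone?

Convert K: 3.47e-05 m/s × 86400 = 2.998 m/day.
Hydraulic gradient i = Δh / L = 5.65 / 258 = 0.02190.
Darcy flux q = K · i = 2.998 × 0.02190 = 0.06566 m/day.
Seepage velocity v = q / n_e = 0.06566 / 0.18 = 0.3648 m/day.
Travel time t = L / v = 258 / 0.3648 = 707.3 days = 1.937 years.

1.94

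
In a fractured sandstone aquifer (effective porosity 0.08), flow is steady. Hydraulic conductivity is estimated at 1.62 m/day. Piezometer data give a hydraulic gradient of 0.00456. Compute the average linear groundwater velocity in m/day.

Hydraulic gradient i = 0.00456.
Darcy flux q = K · i = 1.620 × 0.004560 = 0.007387 m/day.
Seepage velocity v = q / n_e = 0.007387 / 0.08 = 0.09234 m/day.

0.0923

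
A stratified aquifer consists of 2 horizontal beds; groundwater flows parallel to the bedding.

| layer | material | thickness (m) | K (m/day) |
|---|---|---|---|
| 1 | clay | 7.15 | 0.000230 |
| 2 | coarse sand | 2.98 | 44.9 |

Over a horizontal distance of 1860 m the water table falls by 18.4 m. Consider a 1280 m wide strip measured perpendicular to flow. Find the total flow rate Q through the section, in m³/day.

1690

Flow is parallel to layering, so each bed carries its own Darcy discharge and the transmissivities add.
Σ(K_i·b_i) = 0.000230×7.15 + 44.9×2.98 = 133.8 m²/day.
Hydraulic gradient i = Δh / L = 18.4 / 1860 = 0.009892.
Q = Σ(K_i·b_i) · W · i = 133.8 × 1280 × 0.009892 = 1694 m³/day.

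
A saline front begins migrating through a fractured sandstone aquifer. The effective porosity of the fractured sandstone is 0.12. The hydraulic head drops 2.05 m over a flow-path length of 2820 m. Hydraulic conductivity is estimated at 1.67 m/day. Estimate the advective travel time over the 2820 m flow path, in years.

763

Hydraulic gradient i = Δh / L = 2.05 / 2820 = 0.0007270.
Darcy flux q = K · i = 1.670 × 0.0007270 = 0.001214 m/day.
Seepage velocity v = q / n_e = 0.001214 / 0.12 = 0.01012 m/day.
Travel time t = L / v = 2820 / 0.01012 = 2.787e+05 days = 763.2 years.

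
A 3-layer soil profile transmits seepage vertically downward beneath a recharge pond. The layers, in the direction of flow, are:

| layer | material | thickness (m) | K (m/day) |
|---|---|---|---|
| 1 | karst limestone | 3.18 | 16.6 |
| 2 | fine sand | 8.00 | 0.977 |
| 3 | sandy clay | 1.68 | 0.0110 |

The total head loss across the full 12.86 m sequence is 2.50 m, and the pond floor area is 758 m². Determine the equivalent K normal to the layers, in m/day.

Flow is perpendicular to layering, so the layers act in series and the equivalent K is the thickness-weighted harmonic mean.
Total thickness L = 3.18 + 8.00 + 1.68 = 12.86 m.
Σ(b_i/K_i) = 3.18/16.6 + 8.00/0.977 + 1.68/0.0110 = 161.1 d.
K_eq = L / Σ(b_i/K_i) = 12.86 / 161.1 = 0.07982 m/day.

0.0798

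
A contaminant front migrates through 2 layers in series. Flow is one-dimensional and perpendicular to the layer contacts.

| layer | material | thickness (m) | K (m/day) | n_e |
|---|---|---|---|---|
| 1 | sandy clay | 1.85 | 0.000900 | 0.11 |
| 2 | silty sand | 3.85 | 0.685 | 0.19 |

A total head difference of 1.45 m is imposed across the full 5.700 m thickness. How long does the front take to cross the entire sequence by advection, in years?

3.64

With flow normal to the layers, continuity requires the same specific discharge q through every layer.
Σ(b_i/K_i) = 1.85/0.000900 + 3.85/0.685 = 2061 d.
q = Δh / Σ(b_i/K_i) = 1.45 / 2061 = 0.0007035 m/day.
In each layer the seepage velocity is v_i = q/n_i, so the layer transit time is t_i = b_i·n_i / q:
  layer 1 (sandy clay): t_1 = 1.85 × 0.11 / 0.0007035 = 289.3 d
  layer 2 (silty sand): t_2 = 3.85 × 0.19 / 0.0007035 = 1040 d
Total t = Σ t_i = 1329 days = 3.639 years.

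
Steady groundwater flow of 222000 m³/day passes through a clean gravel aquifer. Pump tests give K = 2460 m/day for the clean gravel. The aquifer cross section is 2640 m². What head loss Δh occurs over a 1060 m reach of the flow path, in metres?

From Q = K·A·i, i = Q / (K·A) = 222000 / (2460 × 2640) = 0.03418.
Head loss Δh = i · L = 0.03418 × 1060 = 36.23 m.

36.2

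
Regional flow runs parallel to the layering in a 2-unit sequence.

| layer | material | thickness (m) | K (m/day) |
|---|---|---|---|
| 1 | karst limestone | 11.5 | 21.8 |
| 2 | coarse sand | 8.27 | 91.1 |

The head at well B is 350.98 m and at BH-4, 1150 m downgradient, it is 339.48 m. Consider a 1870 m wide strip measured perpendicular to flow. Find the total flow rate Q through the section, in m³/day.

Flow is parallel to layering, so each bed carries its own Darcy discharge and the transmissivities add.
Σ(K_i·b_i) = 21.8×11.5 + 91.1×8.27 = 1004 m²/day.
Hydraulic gradient i = (350.98 − 339.48) / 1150 = 11.5 / 1150 = 0.01000.
Q = Σ(K_i·b_i) · W · i = 1004 × 1870 × 0.01000 = 18777 m³/day.

18800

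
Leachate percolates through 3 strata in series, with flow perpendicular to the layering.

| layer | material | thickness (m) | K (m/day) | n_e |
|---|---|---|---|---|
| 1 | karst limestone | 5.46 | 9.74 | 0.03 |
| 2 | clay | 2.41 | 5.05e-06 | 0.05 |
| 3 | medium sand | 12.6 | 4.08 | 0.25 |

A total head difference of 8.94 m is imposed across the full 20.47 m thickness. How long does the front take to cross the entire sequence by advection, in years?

502

With flow normal to the layers, continuity requires the same specific discharge q through every layer.
Σ(b_i/K_i) = 5.46/9.74 + 2.41/5.05e-06 + 12.6/4.08 = 4.772e+05 d.
q = Δh / Σ(b_i/K_i) = 8.94 / 4.772e+05 = 1.873e-05 m/day.
In each layer the seepage velocity is v_i = q/n_i, so the layer transit time is t_i = b_i·n_i / q:
  layer 1 (karst limestone): t_1 = 5.46 × 0.03 / 1.873e-05 = 8744 d
  layer 2 (clay): t_2 = 2.41 × 0.05 / 1.873e-05 = 6432 d
  layer 3 (medium sand): t_3 = 12.6 × 0.25 / 1.873e-05 = 1.682e+05 d
Total t = Σ t_i = 1.833e+05 days = 501.9 years.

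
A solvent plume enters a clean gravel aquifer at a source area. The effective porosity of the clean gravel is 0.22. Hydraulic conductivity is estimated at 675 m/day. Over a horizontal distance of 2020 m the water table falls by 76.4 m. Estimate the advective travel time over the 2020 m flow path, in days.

Hydraulic gradient i = Δh / L = 76.4 / 2020 = 0.03782.
Darcy flux q = K · i = 675.0 × 0.03782 = 25.53 m/day.
Seepage velocity v = q / n_e = 25.53 / 0.22 = 116.0 m/day.
Travel time t = L / v = 2020 / 116.0 = 17.41 days.

17.4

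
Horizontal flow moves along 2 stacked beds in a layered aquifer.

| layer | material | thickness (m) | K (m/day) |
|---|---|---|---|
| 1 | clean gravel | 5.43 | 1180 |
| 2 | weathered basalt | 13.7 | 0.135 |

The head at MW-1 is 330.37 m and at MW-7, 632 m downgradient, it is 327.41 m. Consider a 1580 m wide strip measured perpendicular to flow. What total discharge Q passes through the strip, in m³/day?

47400

Flow is parallel to layering, so each bed carries its own Darcy discharge and the transmissivities add.
Σ(K_i·b_i) = 1180×5.43 + 0.135×13.7 = 6409 m²/day.
Hydraulic gradient i = (330.37 − 327.41) / 632 = 2.96 / 632 = 0.004684.
Q = Σ(K_i·b_i) · W · i = 6409 × 1580 × 0.004684 = 47428 m³/day.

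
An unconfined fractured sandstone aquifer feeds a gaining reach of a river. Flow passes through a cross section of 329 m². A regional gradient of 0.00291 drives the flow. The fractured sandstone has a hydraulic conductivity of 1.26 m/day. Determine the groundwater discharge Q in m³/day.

1.21

Hydraulic gradient i = 0.00291.
Darcy's law: Q = K · A · i = 1.260 × 329.0 × 0.002910 = 1.206 m³/day.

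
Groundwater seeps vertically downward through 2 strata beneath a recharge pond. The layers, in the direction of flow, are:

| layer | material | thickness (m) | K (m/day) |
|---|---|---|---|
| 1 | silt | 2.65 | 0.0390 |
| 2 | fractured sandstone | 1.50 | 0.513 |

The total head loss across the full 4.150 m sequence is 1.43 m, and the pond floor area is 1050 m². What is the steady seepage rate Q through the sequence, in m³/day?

Flow is perpendicular to layering, so the layers act in series and the equivalent K is the thickness-weighted harmonic mean.
Total thickness L = 2.65 + 1.50 = 4.150 m.
Σ(b_i/K_i) = 2.65/0.0390 + 1.50/0.513 = 70.87 d.
K_eq = L / Σ(b_i/K_i) = 4.150 / 70.87 = 0.05856 m/day.
Q = K_eq · A · (Δh/L) = 0.05856 × 1050 × (1.43/4.150) = 21.19 m³/day.

21.2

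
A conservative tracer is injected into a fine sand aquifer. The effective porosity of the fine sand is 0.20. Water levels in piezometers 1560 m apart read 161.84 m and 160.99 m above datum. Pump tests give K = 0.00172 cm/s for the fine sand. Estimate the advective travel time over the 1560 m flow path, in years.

1050

Convert K: 0.00172 cm/s × 864 = 1.486 m/day.
Hydraulic gradient i = (161.84 − 160.99) / 1560 = 0.85 / 1560 = 0.0005449.
Darcy flux q = K · i = 1.486 × 0.0005449 = 0.0008097 m/day.
Seepage velocity v = q / n_e = 0.0008097 / 0.20 = 0.004049 m/day.
Travel time t = L / v = 1560 / 0.004049 = 3.853e+05 days = 1055 years.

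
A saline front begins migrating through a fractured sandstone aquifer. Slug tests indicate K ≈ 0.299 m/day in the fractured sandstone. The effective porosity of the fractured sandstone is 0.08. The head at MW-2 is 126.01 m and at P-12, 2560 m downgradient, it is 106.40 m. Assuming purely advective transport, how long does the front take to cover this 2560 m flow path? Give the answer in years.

245

Hydraulic gradient i = (126.01 − 106.40) / 2560 = 19.61 / 2560 = 0.007660.
Darcy flux q = K · i = 0.2990 × 0.007660 = 0.002290 m/day.
Seepage velocity v = q / n_e = 0.002290 / 0.08 = 0.02863 m/day.
Travel time t = L / v = 2560 / 0.02863 = 89417 days = 244.8 years.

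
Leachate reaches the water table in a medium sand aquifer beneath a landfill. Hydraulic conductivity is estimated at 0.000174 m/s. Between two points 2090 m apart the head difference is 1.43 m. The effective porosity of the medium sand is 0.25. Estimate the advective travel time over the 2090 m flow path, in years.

139

Convert K: 0.000174 m/s × 86400 = 15.03 m/day.
Hydraulic gradient i = Δh / L = 1.43 / 2090 = 0.0006842.
Darcy flux q = K · i = 15.03 × 0.0006842 = 0.01029 m/day.
Seepage velocity v = q / n_e = 0.01029 / 0.25 = 0.04114 m/day.
Travel time t = L / v = 2090 / 0.04114 = 50796 days = 139.1 years.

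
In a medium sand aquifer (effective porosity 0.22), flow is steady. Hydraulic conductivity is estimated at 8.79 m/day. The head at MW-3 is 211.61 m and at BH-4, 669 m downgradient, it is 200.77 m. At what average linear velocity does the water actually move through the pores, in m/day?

Hydraulic gradient i = (211.61 − 200.77) / 669 = 10.84 / 669 = 0.01620.
Darcy flux q = K · i = 8.790 × 0.01620 = 0.1424 m/day.
Seepage velocity v = q / n_e = 0.1424 / 0.22 = 0.6474 m/day.

0.647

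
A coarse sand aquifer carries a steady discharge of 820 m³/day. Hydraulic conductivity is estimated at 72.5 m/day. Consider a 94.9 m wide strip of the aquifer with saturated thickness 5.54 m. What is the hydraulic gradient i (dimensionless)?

0.0215

Cross-sectional area A = 94.9 × 5.54 = 525.7 m².
From Q = K·A·i, i = Q / (K·A) = 820 / (72.50 × 525.7) = 0.02151.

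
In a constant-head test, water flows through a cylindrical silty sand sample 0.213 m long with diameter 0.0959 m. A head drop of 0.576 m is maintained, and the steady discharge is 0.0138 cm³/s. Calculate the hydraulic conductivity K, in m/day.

0.0610

Cross-sectional area A = π·(d/2)² = π × (0.0959/2)² = 0.007223 m².
Convert discharge: 0.0138 cm³/s = 1.380e-08 m³/s.
Darcy's law rearranged: K = Q·L / (A·Δh) = 1.380e-08 × 0.213 / (0.007223 × 0.576) = 7.065e-07 m/s = 0.06104 m/day.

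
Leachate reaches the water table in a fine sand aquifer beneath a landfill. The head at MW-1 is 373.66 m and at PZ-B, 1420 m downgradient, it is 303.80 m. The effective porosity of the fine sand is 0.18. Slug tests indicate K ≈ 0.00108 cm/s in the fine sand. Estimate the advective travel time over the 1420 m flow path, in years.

15.2

Convert K: 0.00108 cm/s × 864 = 0.9331 m/day.
Hydraulic gradient i = (373.66 − 303.80) / 1420 = 69.86 / 1420 = 0.04920.
Darcy flux q = K · i = 0.9331 × 0.04920 = 0.04591 m/day.
Seepage velocity v = q / n_e = 0.04591 / 0.18 = 0.2550 m/day.
Travel time t = L / v = 1420 / 0.2550 = 5568 days = 15.24 years.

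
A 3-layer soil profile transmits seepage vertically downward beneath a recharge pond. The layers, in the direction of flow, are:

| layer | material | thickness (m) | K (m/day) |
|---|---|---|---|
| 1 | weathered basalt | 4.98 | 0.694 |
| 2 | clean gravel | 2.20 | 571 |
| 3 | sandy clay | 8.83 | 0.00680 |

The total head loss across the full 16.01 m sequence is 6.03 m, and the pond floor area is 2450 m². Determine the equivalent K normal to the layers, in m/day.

0.0123

Flow is perpendicular to layering, so the layers act in series and the equivalent K is the thickness-weighted harmonic mean.
Total thickness L = 4.98 + 2.20 + 8.83 = 16.01 m.
Σ(b_i/K_i) = 4.98/0.694 + 2.20/571 + 8.83/0.00680 = 1306 d.
K_eq = L / Σ(b_i/K_i) = 16.01 / 1306 = 0.01226 m/day.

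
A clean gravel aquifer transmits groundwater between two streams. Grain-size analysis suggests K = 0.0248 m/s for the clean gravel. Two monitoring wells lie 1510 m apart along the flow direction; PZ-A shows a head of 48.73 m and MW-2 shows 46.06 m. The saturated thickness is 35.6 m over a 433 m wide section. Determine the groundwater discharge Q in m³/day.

58400

Convert K: 0.0248 m/s × 86400 = 2143 m/day.
Cross-sectional area A = 433 × 35.6 = 15415 m².
Hydraulic gradient i = (48.73 − 46.06) / 1510 = 2.67 / 1510 = 0.001768.
Darcy's law: Q = K · A · i = 2143 × 15415 × 0.001768 = 58403 m³/day.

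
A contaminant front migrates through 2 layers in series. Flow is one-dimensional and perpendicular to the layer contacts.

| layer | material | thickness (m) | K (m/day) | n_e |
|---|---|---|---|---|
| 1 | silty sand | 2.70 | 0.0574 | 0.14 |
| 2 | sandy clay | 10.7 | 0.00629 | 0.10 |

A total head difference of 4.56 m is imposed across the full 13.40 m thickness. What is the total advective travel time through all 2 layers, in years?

With flow normal to the layers, continuity requires the same specific discharge q through every layer.
Σ(b_i/K_i) = 2.70/0.0574 + 10.7/0.00629 = 1748 d.
q = Δh / Σ(b_i/K_i) = 4.56 / 1748 = 0.002608 m/day.
In each layer the seepage velocity is v_i = q/n_i, so the layer transit time is t_i = b_i·n_i / q:
  layer 1 (silty sand): t_1 = 2.70 × 0.14 / 0.002608 = 144.9 d
  layer 2 (sandy clay): t_2 = 10.7 × 0.10 / 0.002608 = 410.2 d
Total t = Σ t_i = 555.1 days = 1.520 years.

1.52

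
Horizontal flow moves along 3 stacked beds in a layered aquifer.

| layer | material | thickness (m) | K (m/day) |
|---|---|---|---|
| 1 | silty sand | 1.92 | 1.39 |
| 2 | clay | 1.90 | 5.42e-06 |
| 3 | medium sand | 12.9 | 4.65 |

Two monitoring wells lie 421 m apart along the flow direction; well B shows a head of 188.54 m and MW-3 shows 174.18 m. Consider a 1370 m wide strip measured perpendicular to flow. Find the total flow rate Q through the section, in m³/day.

2930

Flow is parallel to layering, so each bed carries its own Darcy discharge and the transmissivities add.
Σ(K_i·b_i) = 1.39×1.92 + 5.42e-06×1.90 + 4.65×12.9 = 62.65 m²/day.
Hydraulic gradient i = (188.54 − 174.18) / 421 = 14.36 / 421 = 0.03411.
Q = Σ(K_i·b_i) · W · i = 62.65 × 1370 × 0.03411 = 2928 m³/day.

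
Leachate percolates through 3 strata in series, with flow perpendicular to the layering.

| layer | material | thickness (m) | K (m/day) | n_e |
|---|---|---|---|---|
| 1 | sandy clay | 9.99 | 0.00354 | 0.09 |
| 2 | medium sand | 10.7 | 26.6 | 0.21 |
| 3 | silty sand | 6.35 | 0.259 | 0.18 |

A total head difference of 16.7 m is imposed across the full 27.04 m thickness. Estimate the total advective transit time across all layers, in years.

With flow normal to the layers, continuity requires the same specific discharge q through every layer.
Σ(b_i/K_i) = 9.99/0.00354 + 10.7/26.6 + 6.35/0.259 = 2847 d.
q = Δh / Σ(b_i/K_i) = 16.7 / 2847 = 0.005866 m/day.
In each layer the seepage velocity is v_i = q/n_i, so the layer transit time is t_i = b_i·n_i / q:
  layer 1 (sandy clay): t_1 = 9.99 × 0.09 / 0.005866 = 153.3 d
  layer 2 (medium sand): t_2 = 10.7 × 0.21 / 0.005866 = 383.1 d
  layer 3 (silty sand): t_3 = 6.35 × 0.18 / 0.005866 = 194.9 d
Total t = Σ t_i = 731.2 days = 2.002 years.

2.00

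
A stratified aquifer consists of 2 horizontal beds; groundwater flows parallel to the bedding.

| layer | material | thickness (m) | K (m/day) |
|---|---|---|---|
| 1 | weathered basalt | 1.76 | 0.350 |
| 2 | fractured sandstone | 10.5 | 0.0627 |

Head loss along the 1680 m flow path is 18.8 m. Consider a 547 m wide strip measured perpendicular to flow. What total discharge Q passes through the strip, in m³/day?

Flow is parallel to layering, so each bed carries its own Darcy discharge and the transmissivities add.
Σ(K_i·b_i) = 0.350×1.76 + 0.0627×10.5 = 1.274 m²/day.
Hydraulic gradient i = Δh / L = 18.8 / 1680 = 0.01119.
Q = Σ(K_i·b_i) · W · i = 1.274 × 547 × 0.01119 = 7.801 m³/day.

7.80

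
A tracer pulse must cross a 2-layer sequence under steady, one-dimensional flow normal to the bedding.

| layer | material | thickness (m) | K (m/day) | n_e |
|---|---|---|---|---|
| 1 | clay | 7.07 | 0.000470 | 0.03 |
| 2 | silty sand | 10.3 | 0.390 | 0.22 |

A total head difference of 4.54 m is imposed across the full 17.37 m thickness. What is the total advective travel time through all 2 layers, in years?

With flow normal to the layers, continuity requires the same specific discharge q through every layer.
Σ(b_i/K_i) = 7.07/0.000470 + 10.3/0.390 = 15069 d.
q = Δh / Σ(b_i/K_i) = 4.54 / 15069 = 0.0003013 m/day.
In each layer the seepage velocity is v_i = q/n_i, so the layer transit time is t_i = b_i·n_i / q:
  layer 1 (clay): t_1 = 7.07 × 0.03 / 0.0003013 = 704.0 d
  layer 2 (silty sand): t_2 = 10.3 × 0.22 / 0.0003013 = 7521 d
Total t = Σ t_i = 8225 days = 22.52 years.

22.5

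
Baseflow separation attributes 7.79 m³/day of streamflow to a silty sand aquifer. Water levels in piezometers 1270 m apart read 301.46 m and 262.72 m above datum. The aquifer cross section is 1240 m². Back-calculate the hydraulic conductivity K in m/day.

0.206

Hydraulic gradient i = (301.46 − 262.72) / 1270 = 38.74 / 1270 = 0.03050.
From Q = K·A·i, K = Q / (A·i) = 7.79 / (1240 × 0.03050) = 0.2059 m/day.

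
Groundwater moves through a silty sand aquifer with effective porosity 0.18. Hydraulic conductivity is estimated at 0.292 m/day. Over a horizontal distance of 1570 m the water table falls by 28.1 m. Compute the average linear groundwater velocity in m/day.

0.0290

Hydraulic gradient i = Δh / L = 28.1 / 1570 = 0.01790.
Darcy flux q = K · i = 0.2920 × 0.01790 = 0.005226 m/day.
Seepage velocity v = q / n_e = 0.005226 / 0.18 = 0.02903 m/day.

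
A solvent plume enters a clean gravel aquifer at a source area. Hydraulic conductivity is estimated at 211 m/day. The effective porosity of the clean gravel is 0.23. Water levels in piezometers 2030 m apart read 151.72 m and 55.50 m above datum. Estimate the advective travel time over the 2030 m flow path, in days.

Hydraulic gradient i = (151.72 − 55.50) / 2030 = 96.22 / 2030 = 0.04740.
Darcy flux q = K · i = 211.0 × 0.04740 = 10.00 m/day.
Seepage velocity v = q / n_e = 10.00 / 0.23 = 43.48 m/day.
Travel time t = L / v = 2030 / 43.48 = 46.68 days.

46.7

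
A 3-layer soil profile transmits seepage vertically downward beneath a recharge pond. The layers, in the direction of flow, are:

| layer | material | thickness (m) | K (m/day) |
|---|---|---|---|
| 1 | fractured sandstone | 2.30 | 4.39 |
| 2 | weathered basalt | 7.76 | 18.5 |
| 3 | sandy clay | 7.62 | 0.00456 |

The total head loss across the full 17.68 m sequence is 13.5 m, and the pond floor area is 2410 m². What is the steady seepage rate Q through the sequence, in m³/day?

Flow is perpendicular to layering, so the layers act in series and the equivalent K is the thickness-weighted harmonic mean.
Total thickness L = 2.30 + 7.76 + 7.62 = 17.68 m.
Σ(b_i/K_i) = 2.30/4.39 + 7.76/18.5 + 7.62/0.00456 = 1672 d.
K_eq = L / Σ(b_i/K_i) = 17.68 / 1672 = 0.01057 m/day.
Q = K_eq · A · (Δh/L) = 0.01057 × 2410 × (13.5/17.68) = 19.46 m³/day.

19.5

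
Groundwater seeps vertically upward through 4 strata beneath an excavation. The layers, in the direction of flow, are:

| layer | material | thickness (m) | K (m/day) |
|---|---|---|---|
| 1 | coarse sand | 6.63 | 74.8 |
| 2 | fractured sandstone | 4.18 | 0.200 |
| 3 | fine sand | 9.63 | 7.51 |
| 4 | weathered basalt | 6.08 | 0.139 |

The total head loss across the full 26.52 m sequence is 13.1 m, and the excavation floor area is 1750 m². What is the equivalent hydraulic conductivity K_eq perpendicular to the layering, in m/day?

Flow is perpendicular to layering, so the layers act in series and the equivalent K is the thickness-weighted harmonic mean.
Total thickness L = 6.63 + 4.18 + 9.63 + 6.08 = 26.52 m.
Σ(b_i/K_i) = 6.63/74.8 + 4.18/0.200 + 9.63/7.51 + 6.08/0.139 = 66.01 d.
K_eq = L / Σ(b_i/K_i) = 26.52 / 66.01 = 0.4017 m/day.

0.402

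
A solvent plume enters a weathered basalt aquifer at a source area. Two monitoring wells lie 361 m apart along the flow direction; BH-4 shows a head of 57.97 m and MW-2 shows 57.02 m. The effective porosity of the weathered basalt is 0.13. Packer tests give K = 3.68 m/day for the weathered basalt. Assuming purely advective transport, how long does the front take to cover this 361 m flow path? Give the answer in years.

13.3

Hydraulic gradient i = (57.97 − 57.02) / 361 = 0.95 / 361 = 0.002632.
Darcy flux q = K · i = 3.680 × 0.002632 = 0.009684 m/day.
Seepage velocity v = q / n_e = 0.009684 / 0.13 = 0.07449 m/day.
Travel time t = L / v = 361 / 0.07449 = 4846 days = 13.27 years.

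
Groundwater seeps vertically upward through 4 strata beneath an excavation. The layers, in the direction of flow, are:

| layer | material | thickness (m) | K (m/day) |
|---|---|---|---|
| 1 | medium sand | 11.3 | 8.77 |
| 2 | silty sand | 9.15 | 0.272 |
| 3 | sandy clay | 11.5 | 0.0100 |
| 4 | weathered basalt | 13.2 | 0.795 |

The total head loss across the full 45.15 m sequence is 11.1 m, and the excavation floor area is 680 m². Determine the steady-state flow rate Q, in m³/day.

6.28

Flow is perpendicular to layering, so the layers act in series and the equivalent K is the thickness-weighted harmonic mean.
Total thickness L = 11.3 + 9.15 + 11.5 + 13.2 = 45.15 m.
Σ(b_i/K_i) = 11.3/8.77 + 9.15/0.272 + 11.5/0.0100 + 13.2/0.795 = 1202 d.
K_eq = L / Σ(b_i/K_i) = 45.15 / 1202 = 0.03758 m/day.
Q = K_eq · A · (Δh/L) = 0.03758 × 680 × (11.1/45.15) = 6.282 m³/day.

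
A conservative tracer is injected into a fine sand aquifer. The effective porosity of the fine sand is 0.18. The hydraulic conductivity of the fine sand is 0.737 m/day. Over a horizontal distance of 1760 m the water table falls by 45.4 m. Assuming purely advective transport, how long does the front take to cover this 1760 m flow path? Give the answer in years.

45.6

Hydraulic gradient i = Δh / L = 45.4 / 1760 = 0.02580.
Darcy flux q = K · i = 0.7370 × 0.02580 = 0.01901 m/day.
Seepage velocity v = q / n_e = 0.01901 / 0.18 = 0.1056 m/day.
Travel time t = L / v = 1760 / 0.1056 = 16664 days = 45.62 years.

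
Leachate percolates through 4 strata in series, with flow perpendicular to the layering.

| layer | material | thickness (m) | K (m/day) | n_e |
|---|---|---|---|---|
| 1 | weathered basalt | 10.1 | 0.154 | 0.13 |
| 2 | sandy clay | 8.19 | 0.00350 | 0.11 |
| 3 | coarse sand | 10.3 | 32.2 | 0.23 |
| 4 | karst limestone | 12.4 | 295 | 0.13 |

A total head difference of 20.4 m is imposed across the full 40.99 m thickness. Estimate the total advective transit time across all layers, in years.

With flow normal to the layers, continuity requires the same specific discharge q through every layer.
Σ(b_i/K_i) = 10.1/0.154 + 8.19/0.00350 + 10.3/32.2 + 12.4/295 = 2406 d.
q = Δh / Σ(b_i/K_i) = 20.4 / 2406 = 0.008479 m/day.
In each layer the seepage velocity is v_i = q/n_i, so the layer transit time is t_i = b_i·n_i / q:
  layer 1 (weathered basalt): t_1 = 10.1 × 0.13 / 0.008479 = 154.9 d
  layer 2 (sandy clay): t_2 = 8.19 × 0.11 / 0.008479 = 106.3 d
  layer 3 (coarse sand): t_3 = 10.3 × 0.23 / 0.008479 = 279.4 d
  layer 4 (karst limestone): t_4 = 12.4 × 0.13 / 0.008479 = 190.1 d
Total t = Σ t_i = 730.6 days = 2.000 years.

2.00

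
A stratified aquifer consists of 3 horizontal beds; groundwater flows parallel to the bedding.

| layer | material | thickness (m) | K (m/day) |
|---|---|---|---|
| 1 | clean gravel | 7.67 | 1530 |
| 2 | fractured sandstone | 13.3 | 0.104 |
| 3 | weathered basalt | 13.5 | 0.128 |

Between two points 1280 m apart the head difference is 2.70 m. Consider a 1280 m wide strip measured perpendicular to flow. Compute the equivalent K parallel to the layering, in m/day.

Flow is parallel to layering, so each bed carries its own Darcy discharge and the transmissivities add.
Σ(K_i·b_i) = 1530×7.67 + 0.104×13.3 + 0.128×13.5 = 11738 m²/day.
Total thickness b = 34.47 m, so K_eq = Σ(K_i·b_i)/b = 340.5 m/day.

341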